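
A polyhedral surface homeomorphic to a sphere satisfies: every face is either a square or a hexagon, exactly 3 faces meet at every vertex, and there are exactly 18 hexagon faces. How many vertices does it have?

Let x be the number of squares; then F = 18 + x.
Edge–face incidences: 2E = 6·18 + 4·x = 108 + 4x.
Every vertex has degree 3, so 3V = 2E.
Euler: V − E + F = 2 ⇒ (2E)/3 − E + (18 + x) = 2.
Multiply by 6: 2·(2E) − 3·(2E) + 6·(18 + x) = 12, i.e. 108 + 6x − (108 + 4x) = 12.
Collecting terms: 2x = 12, so x = 6.
Then 2E = 108 + 4·6 = 132, so E = 66, V = 2E/3 = 44, F = 18 + 6 = 24.

44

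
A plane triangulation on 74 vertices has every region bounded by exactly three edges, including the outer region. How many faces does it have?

In a plane triangulation 3F = 2E and V − E + F = 2, so F = 2V − 4 = 2·74 − 4 = 144.

144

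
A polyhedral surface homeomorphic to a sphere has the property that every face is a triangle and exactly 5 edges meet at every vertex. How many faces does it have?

20

Each face has 3 edges and each edge borders two faces, so 2E = 3F.
Each vertex has degree 5, so 5V = 2E and hence V = 3F/5.
Euler: V − E + F = 2 ⇒ (3F/5) − (3F/2) + F = 2.
Multiply by 10: (6 − 15 + 10)F = 20, i.e. 1F = 20.
So F = 20, E = 3·20/2 = 30, V = 3·20/5 = 12.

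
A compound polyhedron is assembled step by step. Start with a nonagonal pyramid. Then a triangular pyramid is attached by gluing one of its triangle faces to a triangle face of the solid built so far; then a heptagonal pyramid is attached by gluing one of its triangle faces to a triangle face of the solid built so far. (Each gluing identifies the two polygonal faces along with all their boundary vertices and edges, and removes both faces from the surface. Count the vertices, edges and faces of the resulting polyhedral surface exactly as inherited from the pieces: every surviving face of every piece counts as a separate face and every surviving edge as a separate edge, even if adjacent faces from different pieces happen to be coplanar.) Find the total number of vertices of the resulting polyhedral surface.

A nonagonal pyramid: V=10, E=18, F=10.
Attach a triangular pyramid (V=4, E=6, F=4) along a 3-gon: merge 3 vertices and 3 edges, delete both glued faces → V=11, E=21, F=12.
Attach a heptagonal pyramid (V=8, E=14, F=8) along a 3-gon: merge 3 vertices and 3 edges, delete both glued faces → V=16, E=32, F=18.
Check: V − E + F = 16 − 32 + 18 = 2.

16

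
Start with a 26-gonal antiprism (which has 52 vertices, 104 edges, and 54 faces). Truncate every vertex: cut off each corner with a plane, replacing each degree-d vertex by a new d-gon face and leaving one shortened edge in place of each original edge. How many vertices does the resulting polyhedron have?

Truncation replaces each original edge-end by a new vertex, so V′ = 2E = 208.
Each original edge survives, and each old vertex of degree d contributes d new edges; summing degrees gives Σd = 2E, so E′ = E + 2E = 3E = 312.
Each original face survives and each original vertex becomes one new face: F′ = F + V = 106.

208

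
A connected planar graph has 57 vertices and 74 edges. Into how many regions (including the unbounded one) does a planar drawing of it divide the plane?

Euler's formula for a connected plane graph: V − E + F = 2, so F = 2 − 57 + 74 = 19.

19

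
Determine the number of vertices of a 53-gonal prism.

106

A prism on an n-gon has two n-gon bases and n rectangular sides: V = 2·53 = 106, E = 3·53 = 159, F = 53 + 2 = 55.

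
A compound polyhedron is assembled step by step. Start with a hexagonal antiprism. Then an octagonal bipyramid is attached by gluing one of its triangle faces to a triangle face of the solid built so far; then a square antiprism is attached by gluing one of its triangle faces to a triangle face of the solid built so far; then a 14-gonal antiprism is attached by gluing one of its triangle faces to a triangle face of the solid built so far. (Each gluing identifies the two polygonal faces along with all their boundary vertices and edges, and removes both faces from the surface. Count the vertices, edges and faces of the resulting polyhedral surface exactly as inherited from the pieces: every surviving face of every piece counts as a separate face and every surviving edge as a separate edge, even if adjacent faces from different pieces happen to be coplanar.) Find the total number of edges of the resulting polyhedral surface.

A hexagonal antiprism: V=12, E=24, F=14.
Attach an octagonal bipyramid (V=10, E=24, F=16) along a 3-gon: merge 3 vertices and 3 edges, delete both glued faces → V=19, E=45, F=28.
Attach a square antiprism (V=8, E=16, F=10) along a 3-gon: merge 3 vertices and 3 edges, delete both glued faces → V=24, E=58, F=36.
Attach a 14-gonal antiprism (V=28, E=56, F=30) along a 3-gon: merge 3 vertices and 3 edges, delete both glued faces → V=49, E=111, F=64.
Check: V − E + F = 49 − 111 + 64 = 2.

111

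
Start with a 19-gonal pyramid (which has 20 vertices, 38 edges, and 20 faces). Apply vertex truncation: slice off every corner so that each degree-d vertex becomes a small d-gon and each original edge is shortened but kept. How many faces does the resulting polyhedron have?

40

Truncation replaces each original edge-end by a new vertex, so V′ = 2E = 76.
Each original edge survives, and each old vertex of degree d contributes d new edges; summing degrees gives Σd = 2E, so E′ = E + 2E = 3E = 114.
Each original face survives and each original vertex becomes one new face: F′ = F + V = 40.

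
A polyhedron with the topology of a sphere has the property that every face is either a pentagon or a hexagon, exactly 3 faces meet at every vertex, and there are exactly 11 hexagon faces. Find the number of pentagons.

Let x be the number of pentagons; then F = 11 + x.
Edge–face incidences: 2E = 6·11 + 5·x = 66 + 5x.
Every vertex has degree 3, so 3V = 2E.
Euler: V − E + F = 2 ⇒ (2E)/3 − E + (11 + x) = 2.
Multiply by 6: 2·(2E) − 3·(2E) + 6·(11 + x) = 12, i.e. 66 + 6x − (66 + 5x) = 12.
Collecting terms: x = 12.
Then 2E = 66 + 5·12 = 126, so E = 63, V = 2E/3 = 42, F = 11 + 12 = 23.

12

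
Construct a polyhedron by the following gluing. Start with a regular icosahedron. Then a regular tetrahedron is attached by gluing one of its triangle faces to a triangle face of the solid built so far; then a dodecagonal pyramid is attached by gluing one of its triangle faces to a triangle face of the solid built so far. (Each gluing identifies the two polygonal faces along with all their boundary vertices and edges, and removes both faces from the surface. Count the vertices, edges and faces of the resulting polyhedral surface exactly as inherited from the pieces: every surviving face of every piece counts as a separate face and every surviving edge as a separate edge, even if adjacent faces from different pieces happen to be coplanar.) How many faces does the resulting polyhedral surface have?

33

A regular icosahedron: V=12, E=30, F=20.
Attach a regular tetrahedron (V=4, E=6, F=4) along a 3-gon: merge 3 vertices and 3 edges, delete both glued faces → V=13, E=33, F=22.
Attach a dodecagonal pyramid (V=13, E=24, F=13) along a 3-gon: merge 3 vertices and 3 edges, delete both glued faces → V=23, E=54, F=33.
Check: V − E + F = 23 − 54 + 33 = 2.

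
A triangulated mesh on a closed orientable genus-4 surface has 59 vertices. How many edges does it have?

195

χ = 2 − 2·4 = -6, and every face is a triangle so 3F = 2E.
V − E + F = -6 with E = 3F/2 gives 59 − (3/2 − 1)·F = -6, so F = 130 and E = 195.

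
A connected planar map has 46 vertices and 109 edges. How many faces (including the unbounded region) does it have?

65

Euler's formula for a connected plane graph: V − E + F = 2, so F = 2 − 46 + 109 = 65.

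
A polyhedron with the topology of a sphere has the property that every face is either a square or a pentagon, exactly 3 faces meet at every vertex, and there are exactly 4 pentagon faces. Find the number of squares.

4

Let x be the number of squares; then F = 4 + x.
Edge–face incidences: 2E = 5·4 + 4·x = 20 + 4x.
Every vertex has degree 3, so 3V = 2E.
Euler: V − E + F = 2 ⇒ (2E)/3 − E + (4 + x) = 2.
Multiply by 6: 2·(2E) − 3·(2E) + 6·(4 + x) = 12, i.e. 24 + 6x − (20 + 4x) = 12.
Collecting terms: 2x + 4 = 12, so 2x = 8, so x = 4.
Then 2E = 20 + 4·4 = 36, so E = 18, V = 2E/3 = 12, F = 4 + 4 = 8.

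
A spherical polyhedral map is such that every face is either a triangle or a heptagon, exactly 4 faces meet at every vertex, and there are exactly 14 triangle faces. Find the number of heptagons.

2

Let x be the number of heptagons; then F = 14 + x.
Edge–face incidences: 2E = 3·14 + 7·x = 42 + 7x.
Every vertex has degree 4, so 4V = 2E.
Euler: V − E + F = 2 ⇒ (2E)/4 − E + (14 + x) = 2.
Multiply by 8: 2·(2E) − 4·(2E) + 8·(14 + x) = 16, i.e. 112 + 8x − 2·(42 + 7x) = 16.
Collecting terms: −6x + 28 = 16, so −6x = −12, so x = 2.
Then 2E = 42 + 7·2 = 56, so E = 28, V = 2E/4 = 14, F = 14 + 2 = 16.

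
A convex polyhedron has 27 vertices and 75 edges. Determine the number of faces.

50

Here V − E + F = 2.
F = 2 − V + E = 2 − 27 + 75 = 50.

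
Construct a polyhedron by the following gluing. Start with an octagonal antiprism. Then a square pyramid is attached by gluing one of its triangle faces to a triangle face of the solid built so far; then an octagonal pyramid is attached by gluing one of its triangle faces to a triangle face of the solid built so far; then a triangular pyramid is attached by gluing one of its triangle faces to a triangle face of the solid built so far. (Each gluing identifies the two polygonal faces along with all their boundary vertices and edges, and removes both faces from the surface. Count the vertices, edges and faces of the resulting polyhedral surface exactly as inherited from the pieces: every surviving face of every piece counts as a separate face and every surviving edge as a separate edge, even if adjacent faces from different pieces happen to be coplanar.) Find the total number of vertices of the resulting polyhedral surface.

An octagonal antiprism: V=16, E=32, F=18.
Attach a square pyramid (V=5, E=8, F=5) along a 3-gon: merge 3 vertices and 3 edges, delete both glued faces → V=18, E=37, F=21.
Attach an octagonal pyramid (V=9, E=16, F=9) along a 3-gon: merge 3 vertices and 3 edges, delete both glued faces → V=24, E=50, F=28.
Attach a triangular pyramid (V=4, E=6, F=4) along a 3-gon: merge 3 vertices and 3 edges, delete both glued faces → V=25, E=53, F=30.
Check: V − E + F = 25 − 53 + 30 = 2.

25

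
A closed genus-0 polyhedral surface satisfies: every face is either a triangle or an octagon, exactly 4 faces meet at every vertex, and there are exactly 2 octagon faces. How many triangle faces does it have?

Let x be the number of triangles; then F = 2 + x.
Edge–face incidences: 2E = 8·2 + 3·x = 16 + 3x.
Every vertex has degree 4, so 4V = 2E.
Euler: V − E + F = 2 ⇒ (2E)/4 − E + (2 + x) = 2.
Multiply by 8: 2·(2E) − 4·(2E) + 8·(2 + x) = 16, i.e. 16 + 8x − 2·(16 + 3x) = 16.
Collecting terms: 2x − 16 = 16, so 2x = 32, so x = 16.
Then 2E = 16 + 3·16 = 64, so E = 32, V = 2E/4 = 16, F = 2 + 16 = 18.

16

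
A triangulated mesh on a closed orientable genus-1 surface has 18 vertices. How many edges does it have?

χ = 2 − 2·1 = 0, and every face is a triangle so 3F = 2E.
V − E + F = 0 with E = 3F/2 gives 18 − (3/2 − 1)·F = 0, so F = 36 and E = 54.

54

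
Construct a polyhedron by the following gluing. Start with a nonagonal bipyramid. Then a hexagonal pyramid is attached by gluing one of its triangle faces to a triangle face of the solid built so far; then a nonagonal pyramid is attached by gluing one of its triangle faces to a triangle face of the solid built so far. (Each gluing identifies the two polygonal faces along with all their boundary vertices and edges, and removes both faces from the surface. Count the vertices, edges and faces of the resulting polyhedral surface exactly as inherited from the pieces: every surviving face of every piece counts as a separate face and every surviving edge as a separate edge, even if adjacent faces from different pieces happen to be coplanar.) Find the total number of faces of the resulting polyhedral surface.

31

A nonagonal bipyramid: V=11, E=27, F=18.
Attach a hexagonal pyramid (V=7, E=12, F=7) along a 3-gon: merge 3 vertices and 3 edges, delete both glued faces → V=15, E=36, F=23.
Attach a nonagonal pyramid (V=10, E=18, F=10) along a 3-gon: merge 3 vertices and 3 edges, delete both glued faces → V=22, E=51, F=31.
Check: V − E + F = 22 − 51 + 31 = 2.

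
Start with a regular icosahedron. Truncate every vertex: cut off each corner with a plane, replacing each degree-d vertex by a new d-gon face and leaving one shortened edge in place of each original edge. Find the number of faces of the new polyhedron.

The base solid has V = 12, E = 30, F = 20.
Truncation replaces each original edge-end by a new vertex, so V′ = 2E = 60.
Each original edge survives, and each old vertex of degree d contributes d new edges; summing degrees gives Σd = 2E, so E′ = E + 2E = 3E = 90.
Each original face survives and each original vertex becomes one new face: F′ = F + V = 32.

32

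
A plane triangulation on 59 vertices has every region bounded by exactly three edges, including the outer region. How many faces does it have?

In a plane triangulation 3F = 2E and V − E + F = 2, so F = 2V − 4 = 2·59 − 4 = 114.

114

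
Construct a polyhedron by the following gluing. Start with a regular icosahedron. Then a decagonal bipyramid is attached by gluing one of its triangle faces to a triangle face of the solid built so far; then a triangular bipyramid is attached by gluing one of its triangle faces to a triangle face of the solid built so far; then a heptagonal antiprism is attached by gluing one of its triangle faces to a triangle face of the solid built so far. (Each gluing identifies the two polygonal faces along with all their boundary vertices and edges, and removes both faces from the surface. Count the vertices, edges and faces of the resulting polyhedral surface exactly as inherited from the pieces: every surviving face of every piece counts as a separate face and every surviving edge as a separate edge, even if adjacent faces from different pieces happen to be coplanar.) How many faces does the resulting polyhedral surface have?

56

A regular icosahedron: V=12, E=30, F=20.
Attach a decagonal bipyramid (V=12, E=30, F=20) along a 3-gon: merge 3 vertices and 3 edges, delete both glued faces → V=21, E=57, F=38.
Attach a triangular bipyramid (V=5, E=9, F=6) along a 3-gon: merge 3 vertices and 3 edges, delete both glued faces → V=23, E=63, F=42.
Attach a heptagonal antiprism (V=14, E=28, F=16) along a 3-gon: merge 3 vertices and 3 edges, delete both glued faces → V=34, E=88, F=56.
Check: V − E + F = 34 − 88 + 56 = 2.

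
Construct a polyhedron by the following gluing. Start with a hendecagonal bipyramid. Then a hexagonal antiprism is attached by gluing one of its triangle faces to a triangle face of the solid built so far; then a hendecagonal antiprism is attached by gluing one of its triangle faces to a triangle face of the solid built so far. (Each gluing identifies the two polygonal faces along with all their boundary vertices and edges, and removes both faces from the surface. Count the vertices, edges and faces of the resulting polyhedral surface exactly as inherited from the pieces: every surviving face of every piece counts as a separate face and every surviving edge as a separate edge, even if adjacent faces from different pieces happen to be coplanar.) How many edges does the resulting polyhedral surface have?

A hendecagonal bipyramid: V=13, E=33, F=22.
Attach a hexagonal antiprism (V=12, E=24, F=14) along a 3-gon: merge 3 vertices and 3 edges, delete both glued faces → V=22, E=54, F=34.
Attach a hendecagonal antiprism (V=22, E=44, F=24) along a 3-gon: merge 3 vertices and 3 edges, delete both glued faces → V=41, E=95, F=56.
Check: V − E + F = 41 − 95 + 56 = 2.

95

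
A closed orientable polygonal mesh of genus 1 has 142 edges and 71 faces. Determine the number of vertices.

For a closed orientable surface of genus 1, χ = 2 − 2·1 = 0.
V = 0 + E − F = 0 + 142 − 71 = 71.

71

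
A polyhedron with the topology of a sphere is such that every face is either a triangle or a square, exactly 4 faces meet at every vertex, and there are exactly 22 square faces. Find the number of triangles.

8

Let x be the number of triangles; then F = 22 + x.
Edge–face incidences: 2E = 4·22 + 3·x = 88 + 3x.
Every vertex has degree 4, so 4V = 2E.
Euler: V − E + F = 2 ⇒ (2E)/4 − E + (22 + x) = 2.
Multiply by 8: 2·(2E) − 4·(2E) + 8·(22 + x) = 16, i.e. 176 + 8x − 2·(88 + 3x) = 16.
Collecting terms: 2x = 16, so x = 8.
Then 2E = 88 + 3·8 = 112, so E = 56, V = 2E/4 = 28, F = 22 + 8 = 30.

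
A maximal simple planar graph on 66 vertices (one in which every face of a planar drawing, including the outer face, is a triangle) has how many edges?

192

In a plane triangulation 3F = 2E and V − E + F = 2, so E = 3V − 6 = 3·66 − 6 = 192.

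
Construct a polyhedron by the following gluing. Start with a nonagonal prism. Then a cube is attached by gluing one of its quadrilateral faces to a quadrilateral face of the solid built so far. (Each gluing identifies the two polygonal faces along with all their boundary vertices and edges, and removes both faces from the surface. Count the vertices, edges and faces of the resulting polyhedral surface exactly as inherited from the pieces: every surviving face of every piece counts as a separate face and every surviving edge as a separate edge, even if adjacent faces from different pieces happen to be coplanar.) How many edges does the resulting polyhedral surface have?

A nonagonal prism: V=18, E=27, F=11.
Attach a cube (V=8, E=12, F=6) along a 4-gon: merge 4 vertices and 4 edges, delete both glued faces → V=22, E=35, F=15.
Check: V − E + F = 22 − 35 + 15 = 2.

35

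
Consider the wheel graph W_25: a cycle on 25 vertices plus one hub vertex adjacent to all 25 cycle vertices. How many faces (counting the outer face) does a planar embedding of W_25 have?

W_25 has V = 25 + 1 = 26 vertices and E = 2·25 = 50 edges.
By Euler's formula F = 2 − V + E = 2 − 26 + 50 = 26.

26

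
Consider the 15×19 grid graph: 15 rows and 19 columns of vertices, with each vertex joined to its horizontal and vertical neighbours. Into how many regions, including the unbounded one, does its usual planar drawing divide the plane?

253

The grid has V = 15·19 = 285 vertices and E = 15·18 + 19·14 = 536 edges.
F = 2 − V + E = 2 − 285 + 536 = 253.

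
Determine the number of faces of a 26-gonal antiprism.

54

An antiprism on an n-gon has two n-gon caps and 2n triangles: V = 2·26 = 52, E = 4·26 = 104, F = 2·26 + 2 = 54.
Check: V − E + F = 52 − 104 + 54 = 2.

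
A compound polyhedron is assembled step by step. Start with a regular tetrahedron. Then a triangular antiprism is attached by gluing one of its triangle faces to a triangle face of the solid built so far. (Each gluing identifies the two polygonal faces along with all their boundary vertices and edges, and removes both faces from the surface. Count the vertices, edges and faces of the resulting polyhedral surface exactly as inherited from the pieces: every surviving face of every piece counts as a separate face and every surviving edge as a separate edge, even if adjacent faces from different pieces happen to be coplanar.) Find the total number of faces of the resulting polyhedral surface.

A regular tetrahedron: V=4, E=6, F=4.
Attach a triangular antiprism (V=6, E=12, F=8) along a 3-gon: merge 3 vertices and 3 edges, delete both glued faces → V=7, E=15, F=10.
Check: V − E + F = 7 − 15 + 10 = 2.

10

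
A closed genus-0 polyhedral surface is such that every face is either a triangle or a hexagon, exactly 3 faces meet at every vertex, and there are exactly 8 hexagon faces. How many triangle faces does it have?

4

Let x be the number of triangles; then F = 8 + x.
Edge–face incidences: 2E = 6·8 + 3·x = 48 + 3x.
Every vertex has degree 3, so 3V = 2E.
Euler: V − E + F = 2 ⇒ (2E)/3 − E + (8 + x) = 2.
Multiply by 6: 2·(2E) − 3·(2E) + 6·(8 + x) = 12, i.e. 48 + 6x − (48 + 3x) = 12.
Collecting terms: 3x = 12, so x = 4.
Then 2E = 48 + 3·4 = 60, so E = 30, V = 2E/3 = 20, F = 8 + 4 = 12.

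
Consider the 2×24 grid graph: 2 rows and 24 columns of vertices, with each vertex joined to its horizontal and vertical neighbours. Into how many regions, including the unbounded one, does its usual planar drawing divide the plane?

The grid has V = 2·24 = 48 vertices and E = 2·23 + 24·1 = 70 edges.
F = 2 − V + E = 2 − 48 + 70 = 24.

24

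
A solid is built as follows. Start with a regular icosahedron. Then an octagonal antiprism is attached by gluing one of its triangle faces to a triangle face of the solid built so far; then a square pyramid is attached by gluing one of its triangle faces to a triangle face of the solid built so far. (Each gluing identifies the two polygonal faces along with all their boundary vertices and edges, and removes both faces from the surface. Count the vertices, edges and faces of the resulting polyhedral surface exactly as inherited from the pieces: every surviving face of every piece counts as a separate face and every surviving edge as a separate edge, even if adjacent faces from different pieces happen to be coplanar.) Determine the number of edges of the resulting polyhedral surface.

A regular icosahedron: V=12, E=30, F=20.
Attach an octagonal antiprism (V=16, E=32, F=18) along a 3-gon: merge 3 vertices and 3 edges, delete both glued faces → V=25, E=59, F=36.
Attach a square pyramid (V=5, E=8, F=5) along a 3-gon: merge 3 vertices and 3 edges, delete both glued faces → V=27, E=64, F=39.
Check: V − E + F = 27 − 64 + 39 = 2.

64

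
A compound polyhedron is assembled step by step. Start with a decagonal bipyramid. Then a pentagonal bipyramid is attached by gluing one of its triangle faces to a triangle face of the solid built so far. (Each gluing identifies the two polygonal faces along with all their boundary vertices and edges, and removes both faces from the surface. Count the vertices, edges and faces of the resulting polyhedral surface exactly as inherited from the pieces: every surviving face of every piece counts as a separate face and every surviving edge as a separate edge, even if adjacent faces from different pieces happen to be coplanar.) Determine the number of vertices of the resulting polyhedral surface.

16

A decagonal bipyramid: V=12, E=30, F=20.
Attach a pentagonal bipyramid (V=7, E=15, F=10) along a 3-gon: merge 3 vertices and 3 edges, delete both glued faces → V=16, E=42, F=28.
Check: V − E + F = 16 − 42 + 28 = 2.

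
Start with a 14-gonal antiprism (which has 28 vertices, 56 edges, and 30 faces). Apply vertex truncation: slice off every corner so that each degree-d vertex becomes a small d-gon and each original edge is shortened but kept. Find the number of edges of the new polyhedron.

Truncation replaces each original edge-end by a new vertex, so V′ = 2E = 112.
Each original edge survives, and each old vertex of degree d contributes d new edges; summing degrees gives Σd = 2E, so E′ = E + 2E = 3E = 168.
Each original face survives and each original vertex becomes one new face: F′ = F + V = 58.

168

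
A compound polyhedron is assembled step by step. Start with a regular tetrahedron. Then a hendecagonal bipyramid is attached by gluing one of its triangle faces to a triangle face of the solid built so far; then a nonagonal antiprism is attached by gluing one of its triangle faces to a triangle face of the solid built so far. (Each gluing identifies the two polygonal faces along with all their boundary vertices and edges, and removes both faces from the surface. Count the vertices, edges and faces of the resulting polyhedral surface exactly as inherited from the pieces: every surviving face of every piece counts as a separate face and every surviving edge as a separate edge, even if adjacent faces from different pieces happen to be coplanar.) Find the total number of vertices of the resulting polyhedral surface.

29

A regular tetrahedron: V=4, E=6, F=4.
Attach a hendecagonal bipyramid (V=13, E=33, F=22) along a 3-gon: merge 3 vertices and 3 edges, delete both glued faces → V=14, E=36, F=24.
Attach a nonagonal antiprism (V=18, E=36, F=20) along a 3-gon: merge 3 vertices and 3 edges, delete both glued faces → V=29, E=69, F=42.
Check: V − E + F = 29 − 69 + 42 = 2.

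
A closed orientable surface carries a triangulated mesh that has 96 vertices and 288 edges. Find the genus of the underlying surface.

Every face is a triangle and each edge borders two faces, so 3F = 2·288, giving F = 192.
χ = V − E + F = 96 − 288 + 192 = 0.
For a closed orientable surface χ = 2 − 2g, so g = (2 − (0))/2 = 1.

1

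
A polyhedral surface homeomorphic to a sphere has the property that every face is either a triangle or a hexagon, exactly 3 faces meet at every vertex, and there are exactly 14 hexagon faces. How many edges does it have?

48

Let x be the number of triangles; then F = 14 + x.
Edge–face incidences: 2E = 6·14 + 3·x = 84 + 3x.
Every vertex has degree 3, so 3V = 2E.
Euler: V − E + F = 2 ⇒ (2E)/3 − E + (14 + x) = 2.
Multiply by 6: 2·(2E) − 3·(2E) + 6·(14 + x) = 12, i.e. 84 + 6x − (84 + 3x) = 12.
Collecting terms: 3x = 12, so x = 4.
Then 2E = 84 + 3·4 = 96, so E = 48, V = 2E/3 = 32, F = 14 + 4 = 18.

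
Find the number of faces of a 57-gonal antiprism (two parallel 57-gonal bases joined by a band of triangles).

An antiprism on an n-gon has two n-gon caps and 2n triangles: V = 2·57 = 114, E = 4·57 = 228, F = 2·57 + 2 = 116.

116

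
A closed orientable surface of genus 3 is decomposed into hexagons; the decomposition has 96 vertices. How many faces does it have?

50

χ = 2 − 2·3 = -4, and every face is a hexagon so 6F = 2E.
V − E + F = -4 with E = 6F/2 gives 96 − (6/2 − 1)·F = -4, so F = 50 and E = 150.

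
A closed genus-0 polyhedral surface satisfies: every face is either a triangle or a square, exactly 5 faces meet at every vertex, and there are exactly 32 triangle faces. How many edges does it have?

Let x be the number of squares; then F = 32 + x.
Edge–face incidences: 2E = 3·32 + 4·x = 96 + 4x.
Every vertex has degree 5, so 5V = 2E.
Euler: V − E + F = 2 ⇒ (2E)/5 − E + (32 + x) = 2.
Multiply by 10: 2·(2E) − 5·(2E) + 10·(32 + x) = 20, i.e. 320 + 10x − 3·(96 + 4x) = 20.
Collecting terms: −2x + 32 = 20, so −2x = −12, so x = 6.
Then 2E = 96 + 4·6 = 120, so E = 60, V = 2E/5 = 24, F = 32 + 6 = 38.

60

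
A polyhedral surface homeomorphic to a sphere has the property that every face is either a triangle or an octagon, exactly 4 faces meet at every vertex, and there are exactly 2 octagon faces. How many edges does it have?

32

Let x be the number of triangles; then F = 2 + x.
Edge–face incidences: 2E = 8·2 + 3·x = 16 + 3x.
Every vertex has degree 4, so 4V = 2E.
Euler: V − E + F = 2 ⇒ (2E)/4 − E + (2 + x) = 2.
Multiply by 8: 2·(2E) − 4·(2E) + 8·(2 + x) = 16, i.e. 16 + 8x − 2·(16 + 3x) = 16.
Collecting terms: 2x − 16 = 16, so 2x = 32, so x = 16.
Then 2E = 16 + 3·16 = 64, so E = 32, V = 2E/4 = 16, F = 2 + 16 = 18.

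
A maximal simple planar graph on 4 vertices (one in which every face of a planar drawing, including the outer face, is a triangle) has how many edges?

6

In a plane triangulation 3F = 2E and V − E + F = 2, so E = 3V − 6 = 3·4 − 6 = 6.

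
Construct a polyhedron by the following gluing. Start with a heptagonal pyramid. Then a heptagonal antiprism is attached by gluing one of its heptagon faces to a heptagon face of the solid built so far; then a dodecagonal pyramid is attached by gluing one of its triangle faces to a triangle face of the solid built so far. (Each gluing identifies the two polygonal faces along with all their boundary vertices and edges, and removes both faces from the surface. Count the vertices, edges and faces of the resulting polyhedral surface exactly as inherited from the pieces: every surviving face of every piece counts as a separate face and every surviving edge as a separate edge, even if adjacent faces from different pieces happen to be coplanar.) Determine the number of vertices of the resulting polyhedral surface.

25

A heptagonal pyramid: V=8, E=14, F=8.
Attach a heptagonal antiprism (V=14, E=28, F=16) along a 7-gon: merge 7 vertices and 7 edges, delete both glued faces → V=15, E=35, F=22.
Attach a dodecagonal pyramid (V=13, E=24, F=13) along a 3-gon: merge 3 vertices and 3 edges, delete both glued faces → V=25, E=56, F=33.
Check: V − E + F = 25 − 56 + 33 = 2.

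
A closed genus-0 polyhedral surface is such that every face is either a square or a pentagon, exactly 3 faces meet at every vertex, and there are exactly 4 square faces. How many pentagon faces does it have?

Let x be the number of pentagons; then F = 4 + x.
Edge–face incidences: 2E = 4·4 + 5·x = 16 + 5x.
Every vertex has degree 3, so 3V = 2E.
Euler: V − E + F = 2 ⇒ (2E)/3 − E + (4 + x) = 2.
Multiply by 6: 2·(2E) − 3·(2E) + 6·(4 + x) = 12, i.e. 24 + 6x − (16 + 5x) = 12.
Collecting terms: x + 8 = 12, so x = 4.
Then 2E = 16 + 5·4 = 36, so E = 18, V = 2E/3 = 12, F = 4 + 4 = 8.

4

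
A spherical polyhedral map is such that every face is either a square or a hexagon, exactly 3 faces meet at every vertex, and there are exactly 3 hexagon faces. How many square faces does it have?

6

Let x be the number of squares; then F = 3 + x.
Edge–face incidences: 2E = 6·3 + 4·x = 18 + 4x.
Every vertex has degree 3, so 3V = 2E.
Euler: V − E + F = 2 ⇒ (2E)/3 − E + (3 + x) = 2.
Multiply by 6: 2·(2E) − 3·(2E) + 6·(3 + x) = 12, i.e. 18 + 6x − (18 + 4x) = 12.
Collecting terms: 2x = 12, so x = 6.
Then 2E = 18 + 4·6 = 42, so E = 21, V = 2E/3 = 14, F = 3 + 6 = 9.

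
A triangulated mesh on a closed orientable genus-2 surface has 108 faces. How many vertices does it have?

52

χ = 2 − 2·2 = -2, and every face is a triangle so 3F = 2E.
E = 3·108/2 = 162. Then V = -2 + E − F = -2 + 162 − 108 = 52.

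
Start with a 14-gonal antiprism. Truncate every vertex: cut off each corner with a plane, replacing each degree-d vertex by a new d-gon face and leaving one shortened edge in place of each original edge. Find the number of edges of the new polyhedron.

The base solid has V = 28, E = 56, F = 30.
Truncation replaces each original edge-end by a new vertex, so V′ = 2E = 112.
Each original edge survives, and each old vertex of degree d contributes d new edges; summing degrees gives Σd = 2E, so E′ = E + 2E = 3E = 168.
Each original face survives and each original vertex becomes one new face: F′ = F + V = 58.

168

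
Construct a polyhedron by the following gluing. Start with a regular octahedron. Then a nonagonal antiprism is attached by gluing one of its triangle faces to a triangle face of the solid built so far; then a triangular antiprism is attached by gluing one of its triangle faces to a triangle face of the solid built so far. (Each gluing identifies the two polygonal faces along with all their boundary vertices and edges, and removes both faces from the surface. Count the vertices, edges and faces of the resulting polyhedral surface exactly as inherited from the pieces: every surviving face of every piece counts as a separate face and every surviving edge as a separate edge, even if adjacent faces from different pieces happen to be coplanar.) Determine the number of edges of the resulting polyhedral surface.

A regular octahedron: V=6, E=12, F=8.
Attach a nonagonal antiprism (V=18, E=36, F=20) along a 3-gon: merge 3 vertices and 3 edges, delete both glued faces → V=21, E=45, F=26.
Attach a triangular antiprism (V=6, E=12, F=8) along a 3-gon: merge 3 vertices and 3 edges, delete both glued faces → V=24, E=54, F=32.
Check: V − E + F = 24 − 54 + 32 = 2.

54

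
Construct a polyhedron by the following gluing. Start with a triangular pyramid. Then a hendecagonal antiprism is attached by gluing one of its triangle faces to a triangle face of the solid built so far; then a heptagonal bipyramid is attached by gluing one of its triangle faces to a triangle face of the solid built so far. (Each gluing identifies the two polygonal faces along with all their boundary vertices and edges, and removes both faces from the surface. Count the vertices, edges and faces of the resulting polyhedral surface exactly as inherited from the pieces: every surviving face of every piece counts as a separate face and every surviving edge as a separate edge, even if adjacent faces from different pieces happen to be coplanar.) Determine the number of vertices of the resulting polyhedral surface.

29

A triangular pyramid: V=4, E=6, F=4.
Attach a hendecagonal antiprism (V=22, E=44, F=24) along a 3-gon: merge 3 vertices and 3 edges, delete both glued faces → V=23, E=47, F=26.
Attach a heptagonal bipyramid (V=9, E=21, F=14) along a 3-gon: merge 3 vertices and 3 edges, delete both glued faces → V=29, E=65, F=38.
Check: V − E + F = 29 − 65 + 38 = 2.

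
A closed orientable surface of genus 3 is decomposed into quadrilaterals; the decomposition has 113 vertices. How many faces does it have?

χ = 2 − 2·3 = -4, and every face is a square so 4F = 2E.
V − E + F = -4 with E = 4F/2 gives 113 − (4/2 − 1)·F = -4, so F = 117 and E = 234.

117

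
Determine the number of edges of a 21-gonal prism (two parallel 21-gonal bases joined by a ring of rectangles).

A prism on an n-gon has two n-gon bases and n rectangular sides: V = 2·21 = 42, E = 3·21 = 63, F = 21 + 2 = 23.

63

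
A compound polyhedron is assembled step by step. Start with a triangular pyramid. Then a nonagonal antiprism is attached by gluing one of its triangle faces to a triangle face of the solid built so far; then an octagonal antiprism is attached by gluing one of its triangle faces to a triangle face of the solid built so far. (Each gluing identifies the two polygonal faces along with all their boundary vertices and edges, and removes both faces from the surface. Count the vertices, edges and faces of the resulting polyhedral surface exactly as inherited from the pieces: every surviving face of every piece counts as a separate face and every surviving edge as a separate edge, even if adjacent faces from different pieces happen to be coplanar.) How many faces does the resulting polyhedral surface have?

38

A triangular pyramid: V=4, E=6, F=4.
Attach a nonagonal antiprism (V=18, E=36, F=20) along a 3-gon: merge 3 vertices and 3 edges, delete both glued faces → V=19, E=39, F=22.
Attach an octagonal antiprism (V=16, E=32, F=18) along a 3-gon: merge 3 vertices and 3 edges, delete both glued faces → V=32, E=68, F=38.
Check: V − E + F = 32 − 68 + 38 = 2.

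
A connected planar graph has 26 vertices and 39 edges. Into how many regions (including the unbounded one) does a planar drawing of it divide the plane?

15

Euler's formula for a connected plane graph: V − E + F = 2, so F = 2 − 26 + 39 = 15.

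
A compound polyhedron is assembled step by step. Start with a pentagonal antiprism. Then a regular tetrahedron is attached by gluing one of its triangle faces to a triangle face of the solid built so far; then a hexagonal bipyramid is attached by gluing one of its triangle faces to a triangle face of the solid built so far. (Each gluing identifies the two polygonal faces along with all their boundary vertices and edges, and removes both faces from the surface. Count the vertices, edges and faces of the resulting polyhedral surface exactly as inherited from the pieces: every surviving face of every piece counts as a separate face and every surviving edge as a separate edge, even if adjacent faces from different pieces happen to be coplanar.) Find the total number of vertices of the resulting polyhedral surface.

16

A pentagonal antiprism: V=10, E=20, F=12.
Attach a regular tetrahedron (V=4, E=6, F=4) along a 3-gon: merge 3 vertices and 3 edges, delete both glued faces → V=11, E=23, F=14.
Attach a hexagonal bipyramid (V=8, E=18, F=12) along a 3-gon: merge 3 vertices and 3 edges, delete both glued faces → V=16, E=38, F=24.
Check: V − E + F = 16 − 38 + 24 = 2.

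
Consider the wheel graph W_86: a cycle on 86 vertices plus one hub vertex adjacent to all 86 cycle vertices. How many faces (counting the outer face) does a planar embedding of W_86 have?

W_86 has V = 86 + 1 = 87 vertices and E = 2·86 = 172 edges.
By Euler's formula F = 2 − V + E = 2 − 87 + 172 = 87.

87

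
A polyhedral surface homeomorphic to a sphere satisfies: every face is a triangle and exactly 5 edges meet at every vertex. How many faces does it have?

Each face has 3 edges and each edge borders two faces, so 2E = 3F.
Each vertex has degree 5, so 5V = 2E and hence V = 3F/5.
Euler: V − E + F = 2 ⇒ (3F/5) − (3F/2) + F = 2.
Multiply by 10: (6 − 15 + 10)F = 20, i.e. 1F = 20.
So F = 20, E = 3·20/2 = 30, V = 3·20/5 = 12.

20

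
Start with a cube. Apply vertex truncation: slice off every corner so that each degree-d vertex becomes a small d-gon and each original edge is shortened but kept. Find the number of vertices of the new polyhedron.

24

The base solid has V = 8, E = 12, F = 6.
Truncation replaces each original edge-end by a new vertex, so V′ = 2E = 24.
Each original edge survives, and each old vertex of degree d contributes d new edges; summing degrees gives Σd = 2E, so E′ = E + 2E = 3E = 36.
Each original face survives and each original vertex becomes one new face: F′ = F + V = 14.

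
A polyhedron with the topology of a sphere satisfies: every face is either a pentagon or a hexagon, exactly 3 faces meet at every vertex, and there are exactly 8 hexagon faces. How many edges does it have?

54

Let x be the number of pentagons; then F = 8 + x.
Edge–face incidences: 2E = 6·8 + 5·x = 48 + 5x.
Every vertex has degree 3, so 3V = 2E.
Euler: V − E + F = 2 ⇒ (2E)/3 − E + (8 + x) = 2.
Multiply by 6: 2·(2E) − 3·(2E) + 6·(8 + x) = 12, i.e. 48 + 6x − (48 + 5x) = 12.
Collecting terms: x = 12.
Then 2E = 48 + 5·12 = 108, so E = 54, V = 2E/3 = 36, F = 8 + 12 = 20.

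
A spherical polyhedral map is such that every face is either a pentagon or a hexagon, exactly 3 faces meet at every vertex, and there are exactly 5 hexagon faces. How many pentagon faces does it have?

Let x be the number of pentagons; then F = 5 + x.
Edge–face incidences: 2E = 6·5 + 5·x = 30 + 5x.
Every vertex has degree 3, so 3V = 2E.
Euler: V − E + F = 2 ⇒ (2E)/3 − E + (5 + x) = 2.
Multiply by 6: 2·(2E) − 3·(2E) + 6·(5 + x) = 12, i.e. 30 + 6x − (30 + 5x) = 12.
Collecting terms: x = 12.
Then 2E = 30 + 5·12 = 90, so E = 45, V = 2E/3 = 30, F = 5 + 12 = 17.

12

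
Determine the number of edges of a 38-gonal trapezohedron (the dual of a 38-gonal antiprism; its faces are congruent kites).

152

The n-trapezohedron (dual of the n-antiprism) has V = 2·38 + 2 = 78, E = 4·38 = 152, F = 2·38 = 76.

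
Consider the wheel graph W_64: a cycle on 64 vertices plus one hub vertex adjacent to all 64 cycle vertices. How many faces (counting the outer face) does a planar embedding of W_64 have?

W_64 has V = 64 + 1 = 65 vertices and E = 2·64 = 128 edges.
By Euler's formula F = 2 − V + E = 2 − 65 + 128 = 65.

65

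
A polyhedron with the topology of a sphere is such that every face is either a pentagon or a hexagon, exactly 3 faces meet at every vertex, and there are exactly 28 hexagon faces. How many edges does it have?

Let x be the number of pentagons; then F = 28 + x.
Edge–face incidences: 2E = 6·28 + 5·x = 168 + 5x.
Every vertex has degree 3, so 3V = 2E.
Euler: V − E + F = 2 ⇒ (2E)/3 − E + (28 + x) = 2.
Multiply by 6: 2·(2E) − 3·(2E) + 6·(28 + x) = 12, i.e. 168 + 6x − (168 + 5x) = 12.
Collecting terms: x = 12.
Then 2E = 168 + 5·12 = 228, so E = 114, V = 2E/3 = 76, F = 28 + 12 = 40.

114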